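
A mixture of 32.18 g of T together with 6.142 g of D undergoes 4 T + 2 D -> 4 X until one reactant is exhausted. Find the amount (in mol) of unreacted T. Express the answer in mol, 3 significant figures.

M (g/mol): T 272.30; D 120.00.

n(T) = 32.18 / 272.30 = 0.1182 mol
n(D) = 6.142 / 120.00 = 0.05118 mol
n/ν for T = 0.1182/4 = 0.02955
n/ν for D = 0.05118/2 = 0.02559
Smallest n/ν is D → limiting reagent.
T consumed = (4/2) × 0.05118 = 0.1024 mol
T remaining = 0.1182 − 0.1024 = 0.01580 mol

0.0158 mol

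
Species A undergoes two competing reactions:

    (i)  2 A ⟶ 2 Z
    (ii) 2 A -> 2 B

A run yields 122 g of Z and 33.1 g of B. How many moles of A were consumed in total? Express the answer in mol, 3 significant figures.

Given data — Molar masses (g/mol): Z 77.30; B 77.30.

n(Z) = 122 / 77.30 = 1.578 mol
n(B) = 33.1 / 77.30 = 0.4282 mol
n(A) via (i) = (2/2)×1.578 = 1.578 mol
n(A) via (ii) = (2/2)×0.4282 = 0.4282 mol
total n(A) = 1.578 + 0.4282 = 2.006 mol

2.01 mol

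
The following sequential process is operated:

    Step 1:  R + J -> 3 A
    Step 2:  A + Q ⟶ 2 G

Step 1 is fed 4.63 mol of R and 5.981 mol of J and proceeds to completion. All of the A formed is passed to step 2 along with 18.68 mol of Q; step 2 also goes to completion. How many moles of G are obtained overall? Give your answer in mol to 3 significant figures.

27.8 mol

Step 1:
n(R) = 4.630 mol
n(J) = 5.981 mol
n/ν for R = 4.630/1 = 4.630
n/ν for J = 5.981/1 = 5.981
Smallest n/ν is R → limiting reagent.
n(A) produced = (3/1) × 4.630 = 13.89 mol
Step 2:
n(A) available = 13.89 mol
n(Q) = 18.68 mol
n/ν for A = 13.89/1 = 13.89
n/ν for Q = 18.68/1 = 18.68
Smallest n/ν is A → limiting reagent.
n(G) = (2/1) × 13.89 = 27.78 mol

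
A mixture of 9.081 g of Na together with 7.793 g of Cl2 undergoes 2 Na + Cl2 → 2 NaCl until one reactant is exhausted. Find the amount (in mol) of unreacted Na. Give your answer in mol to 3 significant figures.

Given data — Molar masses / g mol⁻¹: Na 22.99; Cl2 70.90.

n(Na) = 9.081 / 22.99 = 0.3950 mol
n(Cl2) = 7.793 / 70.90 = 0.1099 mol
n/ν for Na = 0.3950/2 = 0.1975
n/ν for Cl2 = 0.1099/1 = 0.1099
Smallest n/ν is Cl2 → limiting reagent.
Na consumed = (2/1) × 0.1099 = 0.2198 mol
Na remaining = 0.3950 − 0.2198 = 0.1752 mol

0.175 mol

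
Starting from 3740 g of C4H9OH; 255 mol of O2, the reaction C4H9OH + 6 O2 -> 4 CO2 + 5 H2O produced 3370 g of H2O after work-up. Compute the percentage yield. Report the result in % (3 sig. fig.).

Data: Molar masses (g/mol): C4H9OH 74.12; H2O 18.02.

n(C4H9OH) = 3740 / 74.12 = 50.46 mol
n(O2) = 255.0 mol
n/ν for C4H9OH = 50.46/1 = 50.46
n/ν for O2 = 255.0/6 = 42.50
Smallest n/ν is O2 → limiting reagent.
theoretical n(H2O) = (5/6) × 255.0 = 212.5 mol → 3829 g
% yield = 3370 / 3829 × 100 = 88.01 %

88.0 %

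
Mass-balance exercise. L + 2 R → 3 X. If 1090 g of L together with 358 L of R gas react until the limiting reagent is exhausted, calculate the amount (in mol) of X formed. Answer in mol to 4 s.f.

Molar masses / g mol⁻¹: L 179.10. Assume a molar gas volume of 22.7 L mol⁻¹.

n(L) = 1090 / 179.10 = 6.086 mol
n(R) = 358.0 / 22.7 = 15.77 mol
n/ν for L = 6.086/1 = 6.086
n/ν for R = 15.77/2 = 7.885
Smallest n/ν is L → limiting reagent.
n(X) = (3/1) × 6.086 = 18.26 mol

18.26 mol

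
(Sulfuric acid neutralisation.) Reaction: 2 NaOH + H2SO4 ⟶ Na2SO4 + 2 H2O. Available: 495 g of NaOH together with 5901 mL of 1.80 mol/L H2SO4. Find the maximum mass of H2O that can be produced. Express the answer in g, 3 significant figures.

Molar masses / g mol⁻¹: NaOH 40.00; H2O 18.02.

223 g

n(NaOH) = 495.0 / 40.00 = 12.38 mol
n(H2SO4) = 1.80 × 5901/1000 = 10.62 mol
n/ν → NaOH: 6.190, H2SO4: 10.62; NaOH is limiting.
n(H2O) = (2/2) × 12.38 = 12.38 mol
mass = 12.38 × 18.02 = 223.1 g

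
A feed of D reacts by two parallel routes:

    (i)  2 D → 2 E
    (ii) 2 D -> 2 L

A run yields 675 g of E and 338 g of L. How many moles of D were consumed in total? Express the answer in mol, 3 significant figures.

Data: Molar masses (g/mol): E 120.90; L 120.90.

n(E) = 675 / 120.90 = 5.583 mol
n(L) = 338 / 120.90 = 2.796 mol
n(D) via (i) = (2/2)×5.583 = 5.583 mol
n(D) via (ii) = (2/2)×2.796 = 2.796 mol
total n(D) = 5.583 + 2.796 = 8.379 mol

8.38 mol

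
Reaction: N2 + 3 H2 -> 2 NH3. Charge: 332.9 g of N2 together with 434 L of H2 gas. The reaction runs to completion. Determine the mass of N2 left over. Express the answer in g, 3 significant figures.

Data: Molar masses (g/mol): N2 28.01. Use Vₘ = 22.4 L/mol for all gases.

n(N2) = 332.9 / 28.01 = 11.89 mol
n(H2) = 434.0 / 22.4 = 19.38 mol
n/ν for N2 = 11.89/1 = 11.89
n/ν for H2 = 19.38/3 = 6.460
Smallest n/ν is H2 → limiting reagent.
N2 consumed = (1/3) × 19.38 = 6.460 mol
N2 remaining = 11.89 − 6.460 = 5.430 mol
mass = 5.430 × 28.01 = 152.1 g

152 g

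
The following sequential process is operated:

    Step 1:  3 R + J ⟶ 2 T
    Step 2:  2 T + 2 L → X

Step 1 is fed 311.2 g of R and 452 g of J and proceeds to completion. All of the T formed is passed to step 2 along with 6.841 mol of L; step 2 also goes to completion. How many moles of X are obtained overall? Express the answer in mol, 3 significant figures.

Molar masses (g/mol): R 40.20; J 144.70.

2.58 mol

Step 1:
n(R) = 311.2 / 40.20 = 7.741 mol
n(J) = 452.0 / 144.70 = 3.124 mol
n/ν → R: 2.580, J: 3.124; R is limiting.
n(T) produced = (2/3) × 7.741 = 5.161 mol
Step 2:
n(T) available = 5.161 mol
n(L) = 6.841 mol
n/ν → T: 2.581, L: 3.421; T is limiting.
n(X) = (1/2) × 5.161 = 2.581 mol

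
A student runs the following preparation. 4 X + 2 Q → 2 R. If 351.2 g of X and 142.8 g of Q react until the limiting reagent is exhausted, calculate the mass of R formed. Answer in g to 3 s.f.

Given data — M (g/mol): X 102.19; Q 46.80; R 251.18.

n(X) = 351.2 / 102.19 = 3.437 mol
n(Q) = 142.8 / 46.80 = 3.051 mol
n/ν → X: 0.8593, Q: 1.526; X is limiting.
n(R) = (2/4) × 3.437 = 1.719 mol
mass = 1.719 × 251.18 = 431.8 g

432 g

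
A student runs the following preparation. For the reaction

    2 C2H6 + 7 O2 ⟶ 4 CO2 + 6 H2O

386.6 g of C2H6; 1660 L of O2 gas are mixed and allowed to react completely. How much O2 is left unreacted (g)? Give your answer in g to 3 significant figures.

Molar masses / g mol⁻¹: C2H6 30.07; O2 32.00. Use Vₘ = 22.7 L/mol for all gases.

900 g

n(C2H6) = 386.6 / 30.07 = 12.86 mol
n(O2) = 1660 / 22.7 = 73.13 mol
n/ν → C2H6: 6.430, O2: 10.45; C2H6 is limiting.
O2 consumed = (7/2) × 12.86 = 45.01 mol
O2 remaining = 73.13 − 45.01 = 28.12 mol
mass = 28.12 × 32.00 = 899.8 g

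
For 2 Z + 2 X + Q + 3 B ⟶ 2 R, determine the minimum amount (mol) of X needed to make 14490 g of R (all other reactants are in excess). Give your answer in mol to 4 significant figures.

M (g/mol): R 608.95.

n(R) = 14490 / 608.95 = 23.80 mol
n(X) = (2/2) × 23.80 = 23.80 mol

23.80 mol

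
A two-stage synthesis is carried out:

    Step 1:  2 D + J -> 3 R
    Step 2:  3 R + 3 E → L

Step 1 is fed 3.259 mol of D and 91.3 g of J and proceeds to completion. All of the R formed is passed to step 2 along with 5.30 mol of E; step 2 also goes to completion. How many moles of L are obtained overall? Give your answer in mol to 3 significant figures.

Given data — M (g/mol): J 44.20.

Step 1:
n(D) = 3.259 mol
n(J) = 91.30 / 44.20 = 2.066 mol
n/ν for D = 3.259/2 = 1.630
n/ν for J = 2.066/1 = 2.066
Smallest n/ν is D → limiting reagent.
n(R) produced = (3/2) × 3.259 = 4.889 mol
Step 2:
n(R) available = 4.889 mol
n(E) = 5.300 mol
n/ν for R = 4.889/3 = 1.630
n/ν for E = 5.300/3 = 1.767
Smallest n/ν is R → limiting reagent.
n(L) = (1/3) × 4.889 = 1.630 mol

1.63 mol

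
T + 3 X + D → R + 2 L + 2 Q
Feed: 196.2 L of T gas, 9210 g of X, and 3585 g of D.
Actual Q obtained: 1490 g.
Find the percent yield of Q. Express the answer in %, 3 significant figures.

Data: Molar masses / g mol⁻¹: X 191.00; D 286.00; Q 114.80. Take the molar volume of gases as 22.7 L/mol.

75.1 %

n(T) = 196.2 / 22.7 = 8.643 mol
n(X) = 9210 / 191.00 = 48.22 mol
n(D) = 3585 / 286.00 = 12.53 mol
n/ν for T = 8.643/1 = 8.643
n/ν for X = 48.22/3 = 16.07
n/ν for D = 12.53/1 = 12.53
Smallest n/ν is T → limiting reagent.
theoretical n(Q) = (2/1) × 8.643 = 17.29 mol → 1985 g
% yield = 1490 / 1985 × 100 = 75.06 %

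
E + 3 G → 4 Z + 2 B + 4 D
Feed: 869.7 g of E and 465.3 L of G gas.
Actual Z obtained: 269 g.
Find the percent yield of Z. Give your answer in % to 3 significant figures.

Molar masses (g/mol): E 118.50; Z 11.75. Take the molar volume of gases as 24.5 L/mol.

90.4 %

n(E) = 869.7 / 118.50 = 7.339 mol
n(G) = 465.3 / 24.5 = 18.99 mol
n/ν for E = 7.339/1 = 7.339
n/ν for G = 18.99/3 = 6.330
Smallest n/ν is G → limiting reagent.
theoretical n(Z) = (4/3) × 18.99 = 25.32 mol → 297.5 g
% yield = 269 / 297.5 × 100 = 90.42 %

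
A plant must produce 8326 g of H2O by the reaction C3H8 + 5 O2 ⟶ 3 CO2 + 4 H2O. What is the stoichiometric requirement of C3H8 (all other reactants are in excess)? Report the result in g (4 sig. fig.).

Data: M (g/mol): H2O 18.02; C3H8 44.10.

5094 g

n(H2O) = 8326 / 18.02 = 462.0 mol
n(C3H8) = (1/4) × 462.0 = 115.5 mol
mass = 115.5 × 44.10 = 5094 g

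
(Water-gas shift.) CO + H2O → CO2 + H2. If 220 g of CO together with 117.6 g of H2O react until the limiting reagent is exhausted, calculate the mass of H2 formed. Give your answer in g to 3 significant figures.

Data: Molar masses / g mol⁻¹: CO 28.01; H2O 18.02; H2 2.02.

13.2 g

n(CO) = 220.0 / 28.01 = 7.854 mol
n(H2O) = 117.6 / 18.02 = 6.526 mol
n/ν for CO = 7.854/1 = 7.854
n/ν for H2O = 6.526/1 = 6.526
Smallest n/ν is H2O → limiting reagent.
n(H2) = (1/1) × 6.526 = 6.526 mol
mass = 6.526 × 2.02 = 13.18 g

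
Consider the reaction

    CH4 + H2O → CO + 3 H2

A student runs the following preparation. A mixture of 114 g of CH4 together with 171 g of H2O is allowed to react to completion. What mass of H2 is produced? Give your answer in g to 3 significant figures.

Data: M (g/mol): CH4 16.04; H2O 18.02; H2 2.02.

n(CH4) = 114.0 / 16.04 = 7.107 mol
n(H2O) = 171.0 / 18.02 = 9.489 mol
n/ν → CH4: 7.107, H2O: 9.489; CH4 is limiting.
n(H2) = (3/1) × 7.107 = 21.32 mol
mass = 21.32 × 2.02 = 43.07 g

43.1 g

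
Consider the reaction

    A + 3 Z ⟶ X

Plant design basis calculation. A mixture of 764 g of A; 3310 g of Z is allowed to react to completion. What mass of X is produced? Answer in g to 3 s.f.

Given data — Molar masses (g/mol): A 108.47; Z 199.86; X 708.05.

n(A) = 764.0 / 108.47 = 7.043 mol
n(Z) = 3310 / 199.86 = 16.56 mol
n/ν → A: 7.043, Z: 5.520; Z is limiting.
n(X) = (1/3) × 16.56 = 5.520 mol
mass = 5.520 × 708.05 = 3908 g

3910 g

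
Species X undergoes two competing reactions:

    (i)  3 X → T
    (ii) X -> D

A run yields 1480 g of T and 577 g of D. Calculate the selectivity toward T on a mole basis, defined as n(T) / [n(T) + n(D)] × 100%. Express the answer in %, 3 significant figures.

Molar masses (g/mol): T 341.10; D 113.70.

n(T) = 1480 / 341.10 = 4.339 mol
n(D) = 577 / 113.70 = 5.075 mol
selectivity = 4.339/(4.339+5.075) × 100 = 46.09 %

46.1 %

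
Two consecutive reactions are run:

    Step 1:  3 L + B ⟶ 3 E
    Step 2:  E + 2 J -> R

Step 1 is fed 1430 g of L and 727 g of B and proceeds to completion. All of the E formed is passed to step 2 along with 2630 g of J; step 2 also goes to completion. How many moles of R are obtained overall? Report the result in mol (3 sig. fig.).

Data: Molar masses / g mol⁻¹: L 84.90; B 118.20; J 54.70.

Step 1:
n(L) = 1430 / 84.90 = 16.84 mol
n(B) = 727.0 / 118.20 = 6.151 mol
n/ν for L = 16.84/3 = 5.613
n/ν for B = 6.151/1 = 6.151
Smallest n/ν is L → limiting reagent.
n(E) produced = (3/3) × 16.84 = 16.84 mol
Step 2:
n(E) available = 16.84 mol
n(J) = 2630 / 54.70 = 48.08 mol
n/ν for E = 16.84/1 = 16.84
n/ν for J = 48.08/2 = 24.04
Smallest n/ν is E → limiting reagent.
n(R) = (1/1) × 16.84 = 16.84 mol

16.8 mol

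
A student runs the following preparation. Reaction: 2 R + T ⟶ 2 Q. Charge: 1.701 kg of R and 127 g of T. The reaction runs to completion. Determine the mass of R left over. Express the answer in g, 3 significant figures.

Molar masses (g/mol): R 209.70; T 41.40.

414 g

n(R) = 1.701×1000 / 209.70 = 8.112 mol
n(T) = 127.0 / 41.40 = 3.068 mol
n/ν for R = 8.112/2 = 4.056
n/ν for T = 3.068/1 = 3.068
Smallest n/ν is T → limiting reagent.
R consumed = (2/1) × 3.068 = 6.136 mol
R remaining = 8.112 − 6.136 = 1.976 mol
mass = 1.976 × 209.70 = 414.4 g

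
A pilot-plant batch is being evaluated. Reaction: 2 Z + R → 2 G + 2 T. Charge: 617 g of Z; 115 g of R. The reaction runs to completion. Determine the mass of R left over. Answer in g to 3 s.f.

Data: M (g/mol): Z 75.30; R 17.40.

43.7 g

n(Z) = 617.0 / 75.30 = 8.194 mol
n(R) = 115.0 / 17.40 = 6.609 mol
n/ν for Z = 8.194/2 = 4.097
n/ν for R = 6.609/1 = 6.609
Smallest n/ν is Z → limiting reagent.
R consumed = (1/2) × 8.194 = 4.097 mol
R remaining = 6.609 − 4.097 = 2.512 mol
mass = 2.512 × 17.40 = 43.71 g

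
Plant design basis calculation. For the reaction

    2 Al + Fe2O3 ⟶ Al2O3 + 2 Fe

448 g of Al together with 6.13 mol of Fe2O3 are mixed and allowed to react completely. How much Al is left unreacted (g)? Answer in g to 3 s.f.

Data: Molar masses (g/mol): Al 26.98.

117 g

n(Al) = 448.0 / 26.98 = 16.60 mol
n(Fe2O3) = 6.130 mol
n/ν for Al = 16.60/2 = 8.300
n/ν for Fe2O3 = 6.130/1 = 6.130
Smallest n/ν is Fe2O3 → limiting reagent.
Al consumed = (2/1) × 6.130 = 12.26 mol
Al remaining = 16.60 − 12.26 = 4.340 mol
mass = 4.340 × 26.98 = 117.1 g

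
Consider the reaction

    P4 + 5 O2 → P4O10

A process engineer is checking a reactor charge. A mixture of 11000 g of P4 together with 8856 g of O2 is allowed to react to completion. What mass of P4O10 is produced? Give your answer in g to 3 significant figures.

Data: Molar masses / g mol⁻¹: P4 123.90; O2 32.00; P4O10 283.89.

n(P4) = 11000 / 123.90 = 88.78 mol
n(O2) = 8856 / 32.00 = 276.8 mol
n/ν for P4 = 88.78/1 = 88.78
n/ν for O2 = 276.8/5 = 55.36
Smallest n/ν is O2 → limiting reagent.
n(P4O10) = (1/5) × 276.8 = 55.36 mol
mass = 55.36 × 283.89 = 15720 g

15700 g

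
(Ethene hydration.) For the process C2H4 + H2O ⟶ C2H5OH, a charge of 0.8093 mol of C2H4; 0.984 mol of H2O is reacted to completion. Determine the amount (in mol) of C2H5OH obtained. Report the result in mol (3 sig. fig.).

n(C2H4) = 0.8093 mol
n(H2O) = 0.9840 mol
n/ν for C2H4 = 0.8093/1 = 0.8093
n/ν for H2O = 0.9840/1 = 0.9840
Smallest n/ν is C2H4 → limiting reagent.
n(C2H5OH) = (1/1) × 0.8093 = 0.8093 mol

0.809 mol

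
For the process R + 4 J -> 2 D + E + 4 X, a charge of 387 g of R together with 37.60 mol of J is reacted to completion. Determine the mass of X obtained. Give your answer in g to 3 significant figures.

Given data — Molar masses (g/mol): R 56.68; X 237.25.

6480 g

n(R) = 387.0 / 56.68 = 6.828 mol
n(J) = 37.60 mol
n/ν for R = 6.828/1 = 6.828
n/ν for J = 37.60/4 = 9.400
Smallest n/ν is R → limiting reagent.
n(X) = (4/1) × 6.828 = 27.31 mol
mass = 27.31 × 237.25 = 6479 g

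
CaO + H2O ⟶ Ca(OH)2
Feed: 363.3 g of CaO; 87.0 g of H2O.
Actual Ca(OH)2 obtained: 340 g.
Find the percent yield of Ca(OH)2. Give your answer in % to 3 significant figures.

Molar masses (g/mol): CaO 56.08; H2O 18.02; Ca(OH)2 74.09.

95.1 %

n(CaO) = 363.3 / 56.08 = 6.478 mol
n(H2O) = 87.00 / 18.02 = 4.828 mol
n/ν for CaO = 6.478/1 = 6.478
n/ν for H2O = 4.828/1 = 4.828
Smallest n/ν is H2O → limiting reagent.
theoretical n(Ca(OH)2) = (1/1) × 4.828 = 4.828 mol → 357.7 g
% yield = 340 / 357.7 × 100 = 95.05 %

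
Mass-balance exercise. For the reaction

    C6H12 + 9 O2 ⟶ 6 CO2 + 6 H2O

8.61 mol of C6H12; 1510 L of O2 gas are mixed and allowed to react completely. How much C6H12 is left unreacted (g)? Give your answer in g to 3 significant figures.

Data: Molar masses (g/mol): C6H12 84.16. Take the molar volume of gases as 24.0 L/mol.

n(C6H12) = 8.610 mol
n(O2) = 1510 / 24.0 = 62.92 mol
n/ν for C6H12 = 8.610/1 = 8.610
n/ν for O2 = 62.92/9 = 6.991
Smallest n/ν is O2 → limiting reagent.
C6H12 consumed = (1/9) × 62.92 = 6.991 mol
C6H12 remaining = 8.610 − 6.991 = 1.619 mol
mass = 1.619 × 84.16 = 136.3 g

136 g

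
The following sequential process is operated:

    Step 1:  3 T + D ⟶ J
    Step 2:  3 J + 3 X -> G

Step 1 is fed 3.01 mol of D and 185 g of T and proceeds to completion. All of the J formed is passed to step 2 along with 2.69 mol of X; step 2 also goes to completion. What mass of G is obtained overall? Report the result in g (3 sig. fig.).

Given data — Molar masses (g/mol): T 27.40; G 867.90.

Step 1:
n(D) = 3.010 mol
n(T) = 185.0 / 27.40 = 6.752 mol
n/ν for D = 3.010/1 = 3.010
n/ν for T = 6.752/3 = 2.251
Smallest n/ν is T → limiting reagent.
n(J) produced = (1/3) × 6.752 = 2.251 mol
Step 2:
n(J) available = 2.251 mol
n(X) = 2.690 mol
n/ν for J = 2.251/3 = 0.7503
n/ν for X = 2.690/3 = 0.8967
Smallest n/ν is J → limiting reagent.
n(G) = (1/3) × 2.251 = 0.7503 mol
mass = 0.7503 × 867.90 = 651.2 g

651 g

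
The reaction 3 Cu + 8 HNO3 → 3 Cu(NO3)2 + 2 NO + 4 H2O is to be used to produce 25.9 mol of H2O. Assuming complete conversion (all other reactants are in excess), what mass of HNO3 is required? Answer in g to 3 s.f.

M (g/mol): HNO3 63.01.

n(H2O) = 25.90 mol
n(HNO3) = (8/4) × 25.90 = 51.80 mol
mass = 51.80 × 63.01 = 3264 g

3260 g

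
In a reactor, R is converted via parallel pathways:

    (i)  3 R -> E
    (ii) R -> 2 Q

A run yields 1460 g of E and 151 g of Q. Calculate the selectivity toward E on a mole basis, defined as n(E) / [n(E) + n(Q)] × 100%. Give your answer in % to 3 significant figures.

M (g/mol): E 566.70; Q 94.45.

n(E) = 1460 / 566.70 = 2.576 mol
n(Q) = 151 / 94.45 = 1.599 mol
selectivity = 2.576/(2.576+1.599) × 100 = 61.70 %

61.7 %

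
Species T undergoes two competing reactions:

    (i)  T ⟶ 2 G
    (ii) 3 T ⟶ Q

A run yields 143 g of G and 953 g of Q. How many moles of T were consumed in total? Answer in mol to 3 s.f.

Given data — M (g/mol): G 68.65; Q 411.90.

n(G) = 143 / 68.65 = 2.083 mol
n(Q) = 953 / 411.90 = 2.314 mol
n(T) via (i) = (1/2)×2.083 = 1.042 mol
n(T) via (ii) = (3/1)×2.314 = 6.942 mol
total n(T) = 1.042 + 6.942 = 7.984 mol

7.98 mol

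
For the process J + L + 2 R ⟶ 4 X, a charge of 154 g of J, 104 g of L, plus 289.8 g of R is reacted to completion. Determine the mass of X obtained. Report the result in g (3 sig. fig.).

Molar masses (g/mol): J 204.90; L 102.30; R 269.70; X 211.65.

455 g

n(J) = 154.0 / 204.90 = 0.7516 mol
n(L) = 104.0 / 102.30 = 1.017 mol
n(R) = 289.8 / 269.70 = 1.075 mol
n/ν → J: 0.7516, L: 1.017, R: 0.5375; R is limiting.
n(X) = (4/2) × 1.075 = 2.150 mol
mass = 2.150 × 211.65 = 455.0 g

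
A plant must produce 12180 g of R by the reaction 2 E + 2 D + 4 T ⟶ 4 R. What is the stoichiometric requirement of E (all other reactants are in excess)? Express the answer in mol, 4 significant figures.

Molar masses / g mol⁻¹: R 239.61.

25.42 mol

n(R) = 12180 / 239.61 = 50.83 mol
n(E) = (2/4) × 50.83 = 25.42 mol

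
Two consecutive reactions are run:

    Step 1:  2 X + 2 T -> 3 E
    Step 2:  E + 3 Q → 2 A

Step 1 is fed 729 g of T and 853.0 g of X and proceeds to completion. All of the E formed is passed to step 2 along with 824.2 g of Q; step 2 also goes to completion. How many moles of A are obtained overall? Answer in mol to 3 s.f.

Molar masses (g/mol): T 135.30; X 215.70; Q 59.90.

Step 1:
n(T) = 729.0 / 135.30 = 5.388 mol
n(X) = 853.0 / 215.70 = 3.955 mol
n/ν for T = 5.388/2 = 2.694
n/ν for X = 3.955/2 = 1.978
Smallest n/ν is X → limiting reagent.
n(E) produced = (3/2) × 3.955 = 5.933 mol
Step 2:
n(E) available = 5.933 mol
n(Q) = 824.2 / 59.90 = 13.76 mol
n/ν for E = 5.933/1 = 5.933
n/ν for Q = 13.76/3 = 4.587
Smallest n/ν is Q → limiting reagent.
n(A) = (2/3) × 13.76 = 9.173 mol

9.17 mol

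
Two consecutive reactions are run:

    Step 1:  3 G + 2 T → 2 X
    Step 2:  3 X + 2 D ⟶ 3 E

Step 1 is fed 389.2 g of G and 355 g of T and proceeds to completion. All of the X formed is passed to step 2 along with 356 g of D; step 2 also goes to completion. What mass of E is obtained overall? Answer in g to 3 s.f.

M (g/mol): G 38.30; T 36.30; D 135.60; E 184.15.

Step 1:
n(G) = 389.2 / 38.30 = 10.16 mol
n(T) = 355.0 / 36.30 = 9.780 mol
n/ν → G: 3.387, T: 4.890; G is limiting.
n(X) produced = (2/3) × 10.16 = 6.773 mol
Step 2:
n(X) available = 6.773 mol
n(D) = 356.0 / 135.60 = 2.625 mol
n/ν → X: 2.258, D: 1.313; D is limiting.
n(E) = (3/2) × 2.625 = 3.938 mol
mass = 3.938 × 184.15 = 725.2 g

725 g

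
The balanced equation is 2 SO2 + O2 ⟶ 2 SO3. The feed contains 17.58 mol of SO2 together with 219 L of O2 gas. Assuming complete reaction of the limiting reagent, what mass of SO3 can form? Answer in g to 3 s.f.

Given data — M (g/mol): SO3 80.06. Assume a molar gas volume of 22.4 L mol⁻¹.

1410 g

n(SO2) = 17.58 mol
n(O2) = 219.0 / 22.4 = 9.777 mol
n/ν for SO2 = 17.58/2 = 8.790
n/ν for O2 = 9.777/1 = 9.777
Smallest n/ν is SO2 → limiting reagent.
n(SO3) = (2/2) × 17.58 = 17.58 mol
mass = 17.58 × 80.06 = 1407 g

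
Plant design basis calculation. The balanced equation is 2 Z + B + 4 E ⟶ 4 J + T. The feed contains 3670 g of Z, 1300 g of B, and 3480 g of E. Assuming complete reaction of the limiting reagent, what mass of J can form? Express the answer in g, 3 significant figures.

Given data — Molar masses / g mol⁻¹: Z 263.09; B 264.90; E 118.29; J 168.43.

3310 g

n(Z) = 3670 / 263.09 = 13.95 mol
n(B) = 1300 / 264.90 = 4.908 mol
n(E) = 3480 / 118.29 = 29.42 mol
n/ν → Z: 6.975, B: 4.908, E: 7.355; B is limiting.
n(J) = (4/1) × 4.908 = 19.63 mol
mass = 19.63 × 168.43 = 3306 g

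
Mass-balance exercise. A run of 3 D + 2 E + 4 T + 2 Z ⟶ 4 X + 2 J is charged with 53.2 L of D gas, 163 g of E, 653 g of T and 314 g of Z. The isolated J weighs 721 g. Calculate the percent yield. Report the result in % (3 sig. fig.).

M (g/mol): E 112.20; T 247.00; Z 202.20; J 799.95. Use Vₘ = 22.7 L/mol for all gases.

n(D) = 53.20 / 22.7 = 2.344 mol
n(E) = 163.0 / 112.20 = 1.453 mol
n(T) = 653.0 / 247.00 = 2.644 mol
n(Z) = 314.0 / 202.20 = 1.553 mol
n/ν → D: 0.7813, E: 0.7265, T: 0.6610, Z: 0.7765; T is limiting.
theoretical n(J) = (2/4) × 2.644 = 1.322 mol → 1058 g
% yield = 721 / 1058 × 100 = 68.15 %

68.2 %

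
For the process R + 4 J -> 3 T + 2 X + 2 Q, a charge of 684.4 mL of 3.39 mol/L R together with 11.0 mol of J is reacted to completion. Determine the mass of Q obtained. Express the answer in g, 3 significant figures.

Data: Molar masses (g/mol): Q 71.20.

n(R) = 3.39 × 684.4/1000 = 2.320 mol
n(J) = 11.00 mol
n/ν for R = 2.320/1 = 2.320
n/ν for J = 11.00/4 = 2.750
Smallest n/ν is R → limiting reagent.
n(Q) = (2/1) × 2.320 = 4.640 mol
mass = 4.640 × 71.20 = 330.4 g

330 g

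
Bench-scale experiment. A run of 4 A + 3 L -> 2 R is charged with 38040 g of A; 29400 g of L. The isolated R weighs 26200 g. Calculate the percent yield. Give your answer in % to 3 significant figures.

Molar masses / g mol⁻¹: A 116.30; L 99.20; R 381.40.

n(A) = 38040 / 116.30 = 327.1 mol
n(L) = 29400 / 99.20 = 296.4 mol
n/ν for A = 327.1/4 = 81.78
n/ν for L = 296.4/3 = 98.80
Smallest n/ν is A → limiting reagent.
theoretical n(R) = (2/4) × 327.1 = 163.6 mol → 62400 g
% yield = 26200 / 62400 × 100 = 41.99 %

42.0 %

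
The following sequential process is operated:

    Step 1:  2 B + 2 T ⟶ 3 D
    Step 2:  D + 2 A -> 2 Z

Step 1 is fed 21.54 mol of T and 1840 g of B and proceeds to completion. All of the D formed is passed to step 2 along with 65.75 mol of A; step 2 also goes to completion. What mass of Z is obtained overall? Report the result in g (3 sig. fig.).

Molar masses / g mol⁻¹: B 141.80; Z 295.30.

11500 g

Step 1:
n(T) = 21.54 mol
n(B) = 1840 / 141.80 = 12.98 mol
n/ν → T: 10.77, B: 6.490; B is limiting.
n(D) produced = (3/2) × 12.98 = 19.47 mol
Step 2:
n(D) available = 19.47 mol
n(A) = 65.75 mol
n/ν → D: 19.47, A: 32.88; D is limiting.
n(Z) = (2/1) × 19.47 = 38.94 mol
mass = 38.94 × 295.30 = 11500 g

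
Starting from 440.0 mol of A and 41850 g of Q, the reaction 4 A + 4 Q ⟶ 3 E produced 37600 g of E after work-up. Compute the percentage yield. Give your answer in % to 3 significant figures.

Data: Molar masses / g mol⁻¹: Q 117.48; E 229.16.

n(A) = 440.0 mol
n(Q) = 41850 / 117.48 = 356.2 mol
n/ν for A = 440.0/4 = 110.0
n/ν for Q = 356.2/4 = 89.05
Smallest n/ν is Q → limiting reagent.
theoretical n(E) = (3/4) × 356.2 = 267.2 mol → 61230 g
% yield = 37600 / 61230 × 100 = 61.41 %

61.4 %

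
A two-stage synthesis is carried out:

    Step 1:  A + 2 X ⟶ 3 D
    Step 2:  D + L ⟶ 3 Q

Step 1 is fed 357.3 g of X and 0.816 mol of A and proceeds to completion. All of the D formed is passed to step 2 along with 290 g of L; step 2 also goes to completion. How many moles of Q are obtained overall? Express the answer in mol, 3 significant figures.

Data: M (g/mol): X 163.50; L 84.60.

7.34 mol

Step 1:
n(X) = 357.3 / 163.50 = 2.185 mol
n(A) = 0.8160 mol
n/ν for X = 2.185/2 = 1.093
n/ν for A = 0.8160/1 = 0.8160
Smallest n/ν is A → limiting reagent.
n(D) produced = (3/1) × 0.8160 = 2.448 mol
Step 2:
n(D) available = 2.448 mol
n(L) = 290.0 / 84.60 = 3.428 mol
n/ν for D = 2.448/1 = 2.448
n/ν for L = 3.428/1 = 3.428
Smallest n/ν is D → limiting reagent.
n(Q) = (3/1) × 2.448 = 7.344 mol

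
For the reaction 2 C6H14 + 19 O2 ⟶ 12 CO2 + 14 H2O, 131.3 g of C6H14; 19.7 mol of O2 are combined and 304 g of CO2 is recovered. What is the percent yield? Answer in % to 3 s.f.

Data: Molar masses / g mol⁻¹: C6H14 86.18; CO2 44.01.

75.6 %

n(C6H14) = 131.3 / 86.18 = 1.524 mol
n(O2) = 19.70 mol
n/ν → C6H14: 0.7620, O2: 1.037; C6H14 is limiting.
theoretical n(CO2) = (12/2) × 1.524 = 9.144 mol → 402.4 g
% yield = 304 / 402.4 × 100 = 75.55 %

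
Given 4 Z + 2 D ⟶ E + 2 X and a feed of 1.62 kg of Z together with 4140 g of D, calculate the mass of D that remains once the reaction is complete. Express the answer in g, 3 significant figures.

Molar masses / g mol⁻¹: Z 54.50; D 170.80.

1600 g

n(Z) = 1.620×1000 / 54.50 = 29.72 mol
n(D) = 4140 / 170.80 = 24.24 mol
n/ν → Z: 7.430, D: 12.12; Z is limiting.
D consumed = (2/4) × 29.72 = 14.86 mol
D remaining = 24.24 − 14.86 = 9.380 mol
mass = 9.380 × 170.80 = 1602 g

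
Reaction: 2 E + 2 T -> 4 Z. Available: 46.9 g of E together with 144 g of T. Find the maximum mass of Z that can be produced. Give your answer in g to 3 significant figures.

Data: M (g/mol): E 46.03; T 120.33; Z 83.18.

n(E) = 46.90 / 46.03 = 1.019 mol
n(T) = 144.0 / 120.33 = 1.197 mol
n/ν → E: 0.5095, T: 0.5985; E is limiting.
n(Z) = (4/2) × 1.019 = 2.038 mol
mass = 2.038 × 83.18 = 169.5 g

170 g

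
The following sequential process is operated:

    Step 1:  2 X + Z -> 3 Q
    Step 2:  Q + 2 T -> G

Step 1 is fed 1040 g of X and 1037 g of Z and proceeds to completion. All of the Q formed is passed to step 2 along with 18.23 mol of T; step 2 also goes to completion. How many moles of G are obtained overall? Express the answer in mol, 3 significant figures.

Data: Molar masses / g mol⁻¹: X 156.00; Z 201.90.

Step 1:
n(X) = 1040 / 156.00 = 6.667 mol
n(Z) = 1037 / 201.90 = 5.136 mol
n/ν for X = 6.667/2 = 3.334
n/ν for Z = 5.136/1 = 5.136
Smallest n/ν is X → limiting reagent.
n(Q) produced = (3/2) × 6.667 = 10.00 mol
Step 2:
n(Q) available = 10.00 mol
n(T) = 18.23 mol
n/ν for Q = 10.00/1 = 10.00
n/ν for T = 18.23/2 = 9.115
Smallest n/ν is T → limiting reagent.
n(G) = (1/2) × 18.23 = 9.115 mol

9.12 mol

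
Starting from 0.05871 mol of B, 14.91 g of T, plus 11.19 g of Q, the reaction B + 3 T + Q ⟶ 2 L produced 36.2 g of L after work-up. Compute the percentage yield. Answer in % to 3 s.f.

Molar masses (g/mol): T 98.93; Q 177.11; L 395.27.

n(B) = 0.05871 mol
n(T) = 14.91 / 98.93 = 0.1507 mol
n(Q) = 11.19 / 177.11 = 0.06318 mol
n/ν for B = 0.05871/1 = 0.05871
n/ν for T = 0.1507/3 = 0.05023
n/ν for Q = 0.06318/1 = 0.06318
Smallest n/ν is T → limiting reagent.
theoretical n(L) = (2/3) × 0.1507 = 0.1005 mol → 39.72 g
% yield = 36.2 / 39.72 × 100 = 91.14 %

91.1 %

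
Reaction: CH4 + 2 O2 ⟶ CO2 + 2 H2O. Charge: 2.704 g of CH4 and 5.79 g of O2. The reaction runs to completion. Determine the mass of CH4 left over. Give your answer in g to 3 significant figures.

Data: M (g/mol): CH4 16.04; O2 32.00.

n(CH4) = 2.704 / 16.04 = 0.1686 mol
n(O2) = 5.790 / 32.00 = 0.1809 mol
n/ν for CH4 = 0.1686/1 = 0.1686
n/ν for O2 = 0.1809/2 = 0.09045
Smallest n/ν is O2 → limiting reagent.
CH4 consumed = (1/2) × 0.1809 = 0.09045 mol
CH4 remaining = 0.1686 − 0.09045 = 0.07815 mol
mass = 0.07815 × 16.04 = 1.254 g

1.25 g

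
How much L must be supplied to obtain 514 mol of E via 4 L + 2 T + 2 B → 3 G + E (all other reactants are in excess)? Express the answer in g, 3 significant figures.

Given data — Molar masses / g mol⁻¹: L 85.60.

n(E) = 514.0 mol
n(L) = (4/1) × 514.0 = 2056 mol
mass = 2056 × 85.60 = 176000 g

176000 g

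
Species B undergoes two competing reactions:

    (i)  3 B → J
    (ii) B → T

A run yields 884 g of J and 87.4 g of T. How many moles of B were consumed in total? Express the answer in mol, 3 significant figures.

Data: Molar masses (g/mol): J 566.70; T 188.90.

n(J) = 884 / 566.70 = 1.560 mol
n(T) = 87.4 / 188.90 = 0.4627 mol
n(B) via (i) = (3/1)×1.560 = 4.680 mol
n(B) via (ii) = (1/1)×0.4627 = 0.4627 mol
total n(B) = 4.680 + 0.4627 = 5.143 mol

5.14 mol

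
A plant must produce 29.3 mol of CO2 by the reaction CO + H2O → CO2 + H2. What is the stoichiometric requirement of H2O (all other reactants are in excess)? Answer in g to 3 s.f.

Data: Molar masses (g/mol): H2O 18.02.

528 g

n(CO2) = 29.30 mol
n(H2O) = (1/1) × 29.30 = 29.30 mol
mass = 29.30 × 18.02 = 528.0 g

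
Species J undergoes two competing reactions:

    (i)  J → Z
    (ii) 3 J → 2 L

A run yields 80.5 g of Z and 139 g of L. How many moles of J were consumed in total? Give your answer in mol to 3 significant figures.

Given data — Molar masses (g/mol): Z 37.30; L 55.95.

n(Z) = 80.5 / 37.30 = 2.158 mol
n(L) = 139 / 55.95 = 2.484 mol
n(J) via (i) = (1/1)×2.158 = 2.158 mol
n(J) via (ii) = (3/2)×2.484 = 3.726 mol
total n(J) = 2.158 + 3.726 = 5.884 mol

5.88 mol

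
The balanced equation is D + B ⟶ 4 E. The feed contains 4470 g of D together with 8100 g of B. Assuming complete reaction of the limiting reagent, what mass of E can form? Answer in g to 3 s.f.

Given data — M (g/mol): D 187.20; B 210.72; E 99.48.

9500 g

n(D) = 4470 / 187.20 = 23.88 mol
n(B) = 8100 / 210.72 = 38.44 mol
n/ν for D = 23.88/1 = 23.88
n/ν for B = 38.44/1 = 38.44
Smallest n/ν is D → limiting reagent.
n(E) = (4/1) × 23.88 = 95.52 mol
mass = 95.52 × 99.48 = 9502 g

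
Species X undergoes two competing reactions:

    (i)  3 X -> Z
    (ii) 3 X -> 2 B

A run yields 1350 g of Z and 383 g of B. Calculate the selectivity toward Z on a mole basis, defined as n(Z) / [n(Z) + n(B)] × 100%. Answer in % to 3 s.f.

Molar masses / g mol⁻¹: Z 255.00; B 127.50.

63.8 %

n(Z) = 1350 / 255.00 = 5.294 mol
n(B) = 383 / 127.50 = 3.004 mol
selectivity = 5.294/(5.294+3.004) × 100 = 63.80 %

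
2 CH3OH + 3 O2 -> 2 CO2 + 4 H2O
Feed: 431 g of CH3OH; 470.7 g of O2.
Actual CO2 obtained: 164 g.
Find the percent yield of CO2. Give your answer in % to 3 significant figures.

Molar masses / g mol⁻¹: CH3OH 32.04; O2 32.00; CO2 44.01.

38.0 %

n(CH3OH) = 431.0 / 32.04 = 13.45 mol
n(O2) = 470.7 / 32.00 = 14.71 mol
n/ν → CH3OH: 6.725, O2: 4.903; O2 is limiting.
theoretical n(CO2) = (2/3) × 14.71 = 9.807 mol → 431.6 g
% yield = 164 / 431.6 × 100 = 38.00 %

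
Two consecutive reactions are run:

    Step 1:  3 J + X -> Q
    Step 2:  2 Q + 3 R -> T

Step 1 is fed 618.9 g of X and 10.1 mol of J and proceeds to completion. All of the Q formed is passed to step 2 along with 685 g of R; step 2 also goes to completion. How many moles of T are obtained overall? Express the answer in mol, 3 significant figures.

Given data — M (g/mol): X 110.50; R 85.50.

Step 1:
n(X) = 618.9 / 110.50 = 5.601 mol
n(J) = 10.10 mol
n/ν for X = 5.601/1 = 5.601
n/ν for J = 10.10/3 = 3.367
Smallest n/ν is J → limiting reagent.
n(Q) produced = (1/3) × 10.10 = 3.367 mol
Step 2:
n(Q) available = 3.367 mol
n(R) = 685.0 / 85.50 = 8.012 mol
n/ν for Q = 3.367/2 = 1.684
n/ν for R = 8.012/3 = 2.671
Smallest n/ν is Q → limiting reagent.
n(T) = (1/2) × 3.367 = 1.684 mol

1.68 mol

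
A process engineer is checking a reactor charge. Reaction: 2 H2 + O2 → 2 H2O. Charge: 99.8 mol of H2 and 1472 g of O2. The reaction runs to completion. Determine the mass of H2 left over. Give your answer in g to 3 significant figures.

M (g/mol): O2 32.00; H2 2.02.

n(H2) = 99.80 mol
n(O2) = 1472 / 32.00 = 46.00 mol
n/ν → H2: 49.90, O2: 46.00; O2 is limiting.
H2 consumed = (2/1) × 46.00 = 92.00 mol
H2 remaining = 99.80 − 92.00 = 7.800 mol
mass = 7.800 × 2.02 = 15.76 g

15.8 g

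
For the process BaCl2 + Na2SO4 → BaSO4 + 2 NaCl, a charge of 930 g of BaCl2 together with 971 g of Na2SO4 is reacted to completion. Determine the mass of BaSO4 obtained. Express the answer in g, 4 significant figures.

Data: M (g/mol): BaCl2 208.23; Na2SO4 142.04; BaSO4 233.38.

n(BaCl2) = 930.0 / 208.23 = 4.466 mol
n(Na2SO4) = 971.0 / 142.04 = 6.836 mol
n/ν for BaCl2 = 4.466/1 = 4.466
n/ν for Na2SO4 = 6.836/1 = 6.836
Smallest n/ν is BaCl2 → limiting reagent.
n(BaSO4) = (1/1) × 4.466 = 4.466 mol
mass = 4.466 × 233.38 = 1042 g

1042 g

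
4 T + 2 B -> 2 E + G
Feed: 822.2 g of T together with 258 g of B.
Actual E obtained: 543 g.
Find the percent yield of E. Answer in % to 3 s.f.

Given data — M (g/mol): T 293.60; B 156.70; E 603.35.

64.3 %

n(T) = 822.2 / 293.60 = 2.800 mol
n(B) = 258.0 / 156.70 = 1.646 mol
n/ν → T: 0.7000, B: 0.8230; T is limiting.
theoretical n(E) = (2/4) × 2.800 = 1.400 mol → 844.7 g
% yield = 543 / 844.7 × 100 = 64.28 %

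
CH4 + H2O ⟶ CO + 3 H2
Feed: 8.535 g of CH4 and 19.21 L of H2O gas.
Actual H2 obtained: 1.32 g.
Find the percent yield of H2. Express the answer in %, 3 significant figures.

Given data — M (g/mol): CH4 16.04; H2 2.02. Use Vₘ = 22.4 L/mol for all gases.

n(CH4) = 8.535 / 16.04 = 0.5321 mol
n(H2O) = 19.21 / 22.4 = 0.8576 mol
n/ν for CH4 = 0.5321/1 = 0.5321
n/ν for H2O = 0.8576/1 = 0.8576
Smallest n/ν is CH4 → limiting reagent.
theoretical n(H2) = (3/1) × 0.5321 = 1.596 mol → 3.224 g
% yield = 1.32 / 3.224 × 100 = 40.94 %

40.9 %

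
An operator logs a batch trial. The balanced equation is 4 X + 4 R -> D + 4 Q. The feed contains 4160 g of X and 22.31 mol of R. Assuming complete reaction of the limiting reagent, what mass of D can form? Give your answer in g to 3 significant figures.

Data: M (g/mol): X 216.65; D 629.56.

n(X) = 4160 / 216.65 = 19.20 mol
n(R) = 22.31 mol
n/ν → X: 4.800, R: 5.578; X is limiting.
n(D) = (1/4) × 19.20 = 4.800 mol
mass = 4.800 × 629.56 = 3022 g

3020 g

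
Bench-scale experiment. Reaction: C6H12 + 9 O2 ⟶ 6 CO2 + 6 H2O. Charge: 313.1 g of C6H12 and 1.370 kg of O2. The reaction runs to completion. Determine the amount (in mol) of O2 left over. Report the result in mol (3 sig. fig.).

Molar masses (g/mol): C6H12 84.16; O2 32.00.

n(C6H12) = 313.1 / 84.16 = 3.720 mol
n(O2) = 1.370×1000 / 32.00 = 42.81 mol
n/ν for C6H12 = 3.720/1 = 3.720
n/ν for O2 = 42.81/9 = 4.757
Smallest n/ν is C6H12 → limiting reagent.
O2 consumed = (9/1) × 3.720 = 33.48 mol
O2 remaining = 42.81 − 33.48 = 9.330 mol

9.33 mol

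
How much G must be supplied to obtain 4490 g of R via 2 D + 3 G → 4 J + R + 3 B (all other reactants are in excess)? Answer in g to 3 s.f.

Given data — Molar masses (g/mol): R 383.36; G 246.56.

8660 g

n(R) = 4490 / 383.36 = 11.71 mol
n(G) = (3/1) × 11.71 = 35.13 mol
mass = 35.13 × 246.56 = 8662 g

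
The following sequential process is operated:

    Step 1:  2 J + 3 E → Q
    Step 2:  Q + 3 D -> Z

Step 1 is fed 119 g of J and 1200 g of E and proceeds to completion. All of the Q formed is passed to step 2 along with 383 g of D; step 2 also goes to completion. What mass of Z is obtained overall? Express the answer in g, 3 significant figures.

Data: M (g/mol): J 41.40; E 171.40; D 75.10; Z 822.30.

Step 1:
n(J) = 119.0 / 41.40 = 2.874 mol
n(E) = 1200 / 171.40 = 7.001 mol
n/ν → J: 1.437, E: 2.334; J is limiting.
n(Q) produced = (1/2) × 2.874 = 1.437 mol
Step 2:
n(Q) available = 1.437 mol
n(D) = 383.0 / 75.10 = 5.100 mol
n/ν → Q: 1.437, D: 1.700; Q is limiting.
n(Z) = (1/1) × 1.437 = 1.437 mol
mass = 1.437 × 822.30 = 1182 g

1180 g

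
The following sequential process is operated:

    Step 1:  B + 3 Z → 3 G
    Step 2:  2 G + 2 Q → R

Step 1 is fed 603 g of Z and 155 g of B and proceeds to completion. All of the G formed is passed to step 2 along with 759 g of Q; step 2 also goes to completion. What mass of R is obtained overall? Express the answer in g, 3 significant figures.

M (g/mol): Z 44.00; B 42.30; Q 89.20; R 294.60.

1250 g

Step 1:
n(Z) = 603.0 / 44.00 = 13.70 mol
n(B) = 155.0 / 42.30 = 3.664 mol
n/ν for Z = 13.70/3 = 4.567
n/ν for B = 3.664/1 = 3.664
Smallest n/ν is B → limiting reagent.
n(G) produced = (3/1) × 3.664 = 10.99 mol
Step 2:
n(G) available = 10.99 mol
n(Q) = 759.0 / 89.20 = 8.509 mol
n/ν for G = 10.99/2 = 5.495
n/ν for Q = 8.509/2 = 4.255
Smallest n/ν is Q → limiting reagent.
n(R) = (1/2) × 8.509 = 4.255 mol
mass = 4.255 × 294.60 = 1254 g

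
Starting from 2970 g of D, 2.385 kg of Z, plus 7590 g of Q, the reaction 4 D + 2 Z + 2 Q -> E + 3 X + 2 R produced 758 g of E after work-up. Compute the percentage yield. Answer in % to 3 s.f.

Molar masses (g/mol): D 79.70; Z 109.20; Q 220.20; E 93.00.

n(D) = 2970 / 79.70 = 37.26 mol
n(Z) = 2.385×1000 / 109.20 = 21.84 mol
n(Q) = 7590 / 220.20 = 34.47 mol
n/ν for D = 37.26/4 = 9.315
n/ν for Z = 21.84/2 = 10.92
n/ν for Q = 34.47/2 = 17.24
Smallest n/ν is D → limiting reagent.
theoretical n(E) = (1/4) × 37.26 = 9.315 mol → 866.3 g
% yield = 758 / 866.3 × 100 = 87.50 %

87.5 %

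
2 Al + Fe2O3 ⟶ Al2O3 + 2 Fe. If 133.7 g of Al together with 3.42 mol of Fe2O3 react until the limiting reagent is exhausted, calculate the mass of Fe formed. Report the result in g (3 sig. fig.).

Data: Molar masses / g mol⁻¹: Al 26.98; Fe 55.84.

n(Al) = 133.7 / 26.98 = 4.956 mol
n(Fe2O3) = 3.420 mol
n/ν for Al = 4.956/2 = 2.478
n/ν for Fe2O3 = 3.420/1 = 3.420
Smallest n/ν is Al → limiting reagent.
n(Fe) = (2/2) × 4.956 = 4.956 mol
mass = 4.956 × 55.84 = 276.7 g

277 g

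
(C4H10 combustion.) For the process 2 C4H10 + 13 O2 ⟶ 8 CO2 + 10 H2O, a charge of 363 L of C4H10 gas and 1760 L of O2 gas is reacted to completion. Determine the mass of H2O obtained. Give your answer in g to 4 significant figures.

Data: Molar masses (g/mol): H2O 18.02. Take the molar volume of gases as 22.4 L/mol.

1089 g

n(C4H10) = 363.0 / 22.4 = 16.21 mol
n(O2) = 1760 / 22.4 = 78.57 mol
n/ν for C4H10 = 16.21/2 = 8.105
n/ν for O2 = 78.57/13 = 6.044
Smallest n/ν is O2 → limiting reagent.
n(H2O) = (10/13) × 78.57 = 60.44 mol
mass = 60.44 × 18.02 = 1089 g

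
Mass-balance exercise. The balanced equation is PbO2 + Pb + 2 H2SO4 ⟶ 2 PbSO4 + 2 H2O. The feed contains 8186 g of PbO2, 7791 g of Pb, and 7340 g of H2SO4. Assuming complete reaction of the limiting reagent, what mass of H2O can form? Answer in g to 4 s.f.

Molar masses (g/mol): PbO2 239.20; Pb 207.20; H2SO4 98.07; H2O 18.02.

1233 g

n(PbO2) = 8186 / 239.20 = 34.22 mol
n(Pb) = 7791 / 207.20 = 37.60 mol
n(H2SO4) = 7340 / 98.07 = 74.84 mol
n/ν for PbO2 = 34.22/1 = 34.22
n/ν for Pb = 37.60/1 = 37.60
n/ν for H2SO4 = 74.84/2 = 37.42
Smallest n/ν is PbO2 → limiting reagent.
n(H2O) = (2/1) × 34.22 = 68.44 mol
mass = 68.44 × 18.02 = 1233 g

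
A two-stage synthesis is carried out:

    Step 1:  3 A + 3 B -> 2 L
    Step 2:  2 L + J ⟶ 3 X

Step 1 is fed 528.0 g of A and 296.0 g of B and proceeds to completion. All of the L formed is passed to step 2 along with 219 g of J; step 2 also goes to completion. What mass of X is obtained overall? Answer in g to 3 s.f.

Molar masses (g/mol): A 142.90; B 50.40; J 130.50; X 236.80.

875 g

Step 1:
n(A) = 528.0 / 142.90 = 3.695 mol
n(B) = 296.0 / 50.40 = 5.873 mol
n/ν → A: 1.232, B: 1.958; A is limiting.
n(L) produced = (2/3) × 3.695 = 2.463 mol
Step 2:
n(L) available = 2.463 mol
n(J) = 219.0 / 130.50 = 1.678 mol
n/ν → L: 1.232, J: 1.678; L is limiting.
n(X) = (3/2) × 2.463 = 3.695 mol
mass = 3.695 × 236.80 = 875.0 g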